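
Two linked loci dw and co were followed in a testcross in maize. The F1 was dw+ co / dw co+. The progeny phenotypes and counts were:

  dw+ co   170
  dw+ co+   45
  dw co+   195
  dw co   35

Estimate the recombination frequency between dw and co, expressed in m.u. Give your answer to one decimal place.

The recombinant classes are dw+ co+ and dw co: 45 + 35 = 80.
Recombination frequency = 80/445 = 0.1798 ≈ 18.0%, i.e. 18.0 m.u.

18.0 m.u.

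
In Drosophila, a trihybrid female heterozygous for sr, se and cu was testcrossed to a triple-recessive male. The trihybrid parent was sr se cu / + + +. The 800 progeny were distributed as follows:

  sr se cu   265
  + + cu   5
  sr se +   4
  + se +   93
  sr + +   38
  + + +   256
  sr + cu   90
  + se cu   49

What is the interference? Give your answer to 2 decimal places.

The two rarest classes, sr se + and + + cu, are the double crossovers. Comparing them with the parentals, only the cu allele has switched, so cu is the middle locus and the order is se – cu – sr.
se–cu: (183 + 9)/800 = 0.2400; cu–sr: (87 + 9)/800 = 0.1200.
Expected DCO frequency = 0.2400 × 0.1200 ≈ 0.02880; observed = 9/800 ≈ 0.01125.
Coefficient of coincidence = 0.01125/0.02880 ≈ 0.39; interference = 1 − 0.39 = 0.61.

0.61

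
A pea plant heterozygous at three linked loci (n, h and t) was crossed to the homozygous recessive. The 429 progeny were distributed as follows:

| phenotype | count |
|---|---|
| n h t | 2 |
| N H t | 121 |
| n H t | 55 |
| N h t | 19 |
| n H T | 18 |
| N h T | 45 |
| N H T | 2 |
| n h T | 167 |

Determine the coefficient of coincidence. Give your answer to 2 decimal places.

0.40

The two most frequent reciprocal classes, n h T and N H t, are the parental types, so the F1 was n h T / N H t.
The two rarest classes, n h t and N H T, are the double crossovers. Comparing them with the parentals, only the t allele has switched, so t is the middle locus and the order is n – t – h.
n–t: (100 + 4)/429 = 0.2424; t–h: (37 + 4)/429 = 0.0956.
Expected DCO frequency = 0.2424 × 0.0956 ≈ 0.02317; observed = 4/429 ≈ 0.00932.
Coefficient of coincidence = 0.00932/0.02317 ≈ 0.40.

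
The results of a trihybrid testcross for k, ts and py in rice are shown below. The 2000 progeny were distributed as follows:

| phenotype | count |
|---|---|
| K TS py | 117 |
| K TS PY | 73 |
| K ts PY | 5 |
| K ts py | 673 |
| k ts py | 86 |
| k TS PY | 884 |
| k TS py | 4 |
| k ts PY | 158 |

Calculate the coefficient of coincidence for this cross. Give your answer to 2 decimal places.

0.38

The two most frequent reciprocal classes, K ts py and k TS PY, are the parental types, so the F1 was K ts py / k TS PY.
The two rarest classes, K ts PY and k TS py, are the double crossovers. Comparing them with the parentals, only the py allele has switched, so py is the middle locus and the order is ts – py – k.
ts–py: (275 + 9)/2000 = 0.1420; py–k: (159 + 9)/2000 = 0.0840.
Expected DCO frequency = 0.1420 × 0.0840 ≈ 0.01193; observed = 9/2000 ≈ 0.00450.
Coefficient of coincidence = 0.00450/0.01193 ≈ 0.38.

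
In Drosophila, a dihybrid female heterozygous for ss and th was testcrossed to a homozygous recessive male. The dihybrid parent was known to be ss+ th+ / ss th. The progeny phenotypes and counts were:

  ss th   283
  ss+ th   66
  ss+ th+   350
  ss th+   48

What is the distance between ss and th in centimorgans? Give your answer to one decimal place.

The recombinant classes are ss+ th and ss th+: 66 + 48 = 114.
Recombination frequency = 114/747 = 0.1526 ≈ 15.3%, i.e. 15.3 centimorgans.

15.3 centimorgans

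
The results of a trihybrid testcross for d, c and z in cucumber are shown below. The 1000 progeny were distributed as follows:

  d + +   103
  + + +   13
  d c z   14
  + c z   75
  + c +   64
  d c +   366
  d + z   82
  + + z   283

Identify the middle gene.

z

The two most frequent reciprocal classes, d c + and + + z, are the parental types, so the F1 was d c + / + + z.
The two rarest classes, d c z and + + +, are the double crossovers. Comparing them with the parentals, only the z allele has switched, so z is the middle locus and the order is d – z – c.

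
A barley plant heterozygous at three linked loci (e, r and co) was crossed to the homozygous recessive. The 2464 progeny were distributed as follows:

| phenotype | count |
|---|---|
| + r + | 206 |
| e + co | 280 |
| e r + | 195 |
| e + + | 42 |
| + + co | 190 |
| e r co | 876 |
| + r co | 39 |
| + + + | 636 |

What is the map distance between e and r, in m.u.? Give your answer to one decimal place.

The two most frequent reciprocal classes, e r co and + + +, are the parental types, so the F1 was e r co / + + +.
The two rarest classes, + r co and e + +, are the double crossovers. Comparing them with the parentals, only the e allele has switched, so e is the middle locus and the order is r – e – co.
Crossovers in the r–e interval produce the single-crossover classes e + co and + r + (280 + 206 = 486) plus the double crossovers (81).
RF(r–e) = (486 + 81) / 2464 = 567/2464 = 0.2301 → 23.0 m.u.

23.0 m.u.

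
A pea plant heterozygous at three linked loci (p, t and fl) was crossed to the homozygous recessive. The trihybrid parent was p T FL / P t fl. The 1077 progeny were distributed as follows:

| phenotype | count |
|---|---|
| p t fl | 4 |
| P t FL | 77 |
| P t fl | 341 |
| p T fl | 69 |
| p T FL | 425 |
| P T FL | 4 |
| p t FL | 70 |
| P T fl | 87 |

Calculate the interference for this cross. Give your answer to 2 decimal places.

0.66

The two rarest classes, P T FL and p t fl, are the double crossovers. Comparing them with the parentals, only the p allele has switched, so p is the middle locus and the order is t – p – fl.
t–p: (157 + 8)/1077 = 0.1532; p–fl: (146 + 8)/1077 = 0.1430.
Expected DCO frequency = 0.1532 × 0.1430 ≈ 0.02191; observed = 8/1077 ≈ 0.00743.
Coefficient of coincidence = 0.00743/0.02191 ≈ 0.34; interference = 1 − 0.34 = 0.66.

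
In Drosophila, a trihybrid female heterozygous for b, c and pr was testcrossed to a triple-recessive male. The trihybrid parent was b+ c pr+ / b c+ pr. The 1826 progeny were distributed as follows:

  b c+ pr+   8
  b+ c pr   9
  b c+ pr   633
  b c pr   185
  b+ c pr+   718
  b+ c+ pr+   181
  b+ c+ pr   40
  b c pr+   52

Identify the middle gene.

The two rarest classes, b+ c pr and b c+ pr+, are the double crossovers. Comparing them with the parentals, only the pr allele has switched, so pr is the middle locus and the order is c – pr – b.

pr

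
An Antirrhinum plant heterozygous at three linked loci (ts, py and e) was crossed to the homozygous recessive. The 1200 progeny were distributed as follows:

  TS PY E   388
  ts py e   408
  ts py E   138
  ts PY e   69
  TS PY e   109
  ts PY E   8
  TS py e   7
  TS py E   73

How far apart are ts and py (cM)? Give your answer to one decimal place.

13.1 cM

The two most frequent reciprocal classes, TS PY E and ts py e, are the parental types, so the F1 was TS PY E / ts py e.
The two rarest classes, ts PY E and TS py e, are the double crossovers. Comparing them with the parentals, only the ts allele has switched, so ts is the middle locus and the order is py – ts – e.
Crossovers in the py–ts interval produce the single-crossover classes TS py E and ts PY e (73 + 69 = 142) plus the double crossovers (15).
RF(py–ts) = (142 + 15) / 1200 = 157/1200 = 0.1308 → 13.1 cM.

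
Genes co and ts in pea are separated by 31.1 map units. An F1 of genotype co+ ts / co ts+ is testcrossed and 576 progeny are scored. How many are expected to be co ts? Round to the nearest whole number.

A map distance of 31.1 map units corresponds to a recombination frequency of 0.311.
The F1 is co+ ts / co ts+, so co ts is a recombinant gamete class with expected frequency r/2 = 0.311/2 = 0.1555.
Expected number = 0.1555 × 576 = 89.57 ≈ 90.

90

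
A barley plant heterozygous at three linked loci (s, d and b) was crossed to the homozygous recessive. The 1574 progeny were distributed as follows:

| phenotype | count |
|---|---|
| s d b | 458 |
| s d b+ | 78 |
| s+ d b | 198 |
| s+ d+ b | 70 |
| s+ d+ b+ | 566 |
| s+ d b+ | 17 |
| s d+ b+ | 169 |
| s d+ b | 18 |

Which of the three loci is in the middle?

The two most frequent reciprocal classes, s d b and s+ d+ b+, are the parental types, so the F1 was s d b / s+ d+ b+.
The two rarest classes, s d+ b and s+ d b+, are the double crossovers. Comparing them with the parentals, only the d allele has switched, so d is the middle locus and the order is s – d – b.

d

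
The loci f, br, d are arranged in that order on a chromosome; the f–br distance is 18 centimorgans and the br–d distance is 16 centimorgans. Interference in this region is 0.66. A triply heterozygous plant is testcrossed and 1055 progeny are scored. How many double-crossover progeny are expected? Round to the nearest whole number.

Map distances give recombination frequencies of 0.180 and 0.160 for the two intervals.
With interference 0.66 (so coincidence = 0.34), expected double-crossover frequency = 0.180 × 0.160 × 0.34 = 0.00979.
Expected number = 0.00979 × 1055 = 10.33 ≈ 10.

10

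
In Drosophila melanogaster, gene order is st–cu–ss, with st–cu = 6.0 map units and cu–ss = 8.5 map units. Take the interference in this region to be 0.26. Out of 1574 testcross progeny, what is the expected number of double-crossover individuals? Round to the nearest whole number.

6

Map distances give recombination frequencies of 0.060 and 0.085 for the two intervals.
With interference 0.26 (so coincidence = 0.74), expected double-crossover frequency = 0.060 × 0.085 × 0.74 = 0.00377.
Expected number = 0.00377 × 1574 = 5.94 ≈ 6.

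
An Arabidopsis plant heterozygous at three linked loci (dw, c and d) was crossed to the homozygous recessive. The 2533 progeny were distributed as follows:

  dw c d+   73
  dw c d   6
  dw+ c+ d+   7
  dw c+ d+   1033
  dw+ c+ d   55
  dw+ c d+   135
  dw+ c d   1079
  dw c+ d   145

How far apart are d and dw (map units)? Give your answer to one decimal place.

11.6 map units

The two most frequent reciprocal classes, dw c+ d+ and dw+ c d, are the parental types, so the F1 was dw c+ d+ / dw+ c d.
The two rarest classes, dw+ c+ d+ and dw c d, are the double crossovers. Comparing them with the parentals, only the dw allele has switched, so dw is the middle locus and the order is c – dw – d.
Crossovers in the dw–d interval produce the single-crossover classes dw c+ d and dw+ c d+ (145 + 135 = 280) plus the double crossovers (13).
RF(dw–d) = (280 + 13) / 2533 = 293/2533 = 0.1157 → 11.6 map units.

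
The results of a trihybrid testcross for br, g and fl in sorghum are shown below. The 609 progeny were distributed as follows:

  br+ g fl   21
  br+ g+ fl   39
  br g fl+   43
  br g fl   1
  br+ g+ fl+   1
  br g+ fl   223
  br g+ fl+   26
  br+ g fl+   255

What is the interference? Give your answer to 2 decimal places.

The two most frequent reciprocal classes, br+ g fl+ and br g+ fl, are the parental types, so the F1 was br+ g fl+ / br g+ fl.
The two rarest classes, br+ g+ fl+ and br g fl, are the double crossovers. Comparing them with the parentals, only the g allele has switched, so g is the middle locus and the order is br – g – fl.
br–g: (82 + 2)/609 = 0.1379; g–fl: (47 + 2)/609 = 0.0805.
Expected DCO frequency = 0.1379 × 0.0805 ≈ 0.01110; observed = 2/609 ≈ 0.00328.
Coefficient of coincidence = 0.00328/0.01110 ≈ 0.30; interference = 1 − 0.30 = 0.70.

0.70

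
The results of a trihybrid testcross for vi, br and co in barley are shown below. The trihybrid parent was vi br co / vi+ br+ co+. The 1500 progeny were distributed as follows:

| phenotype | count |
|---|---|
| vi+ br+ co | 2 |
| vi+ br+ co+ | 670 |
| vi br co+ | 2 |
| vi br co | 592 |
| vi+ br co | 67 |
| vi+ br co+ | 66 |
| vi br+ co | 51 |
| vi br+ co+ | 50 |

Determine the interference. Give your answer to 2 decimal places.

The two rarest classes, vi br co+ and vi+ br+ co, are the double crossovers. Comparing them with the parentals, only the co allele has switched, so co is the middle locus and the order is br – co – vi.
br–co: (117 + 4)/1500 = 0.0807; co–vi: (117 + 4)/1500 = 0.0807.
Expected DCO frequency = 0.0807 × 0.0807 ≈ 0.00651; observed = 4/1500 ≈ 0.00267.
Coefficient of coincidence = 0.00267/0.00651 ≈ 0.41; interference = 1 − 0.41 = 0.59.

0.59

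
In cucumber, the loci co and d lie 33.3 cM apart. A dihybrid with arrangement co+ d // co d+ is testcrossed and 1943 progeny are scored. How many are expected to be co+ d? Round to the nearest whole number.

A map distance of 33.3 cM corresponds to a recombination frequency of 0.333.
The F1 is co+ d / co d+, so co+ d is a parental gamete class with expected frequency (1 − r)/2 = 0.667/2 = 0.3335.
Expected number = 0.3335 × 1943 = 647.99 ≈ 648.

648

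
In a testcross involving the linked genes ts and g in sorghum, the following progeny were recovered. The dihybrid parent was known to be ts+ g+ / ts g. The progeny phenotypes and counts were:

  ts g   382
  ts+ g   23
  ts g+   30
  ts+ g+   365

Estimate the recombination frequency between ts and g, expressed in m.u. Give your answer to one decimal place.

6.6 m.u.

The recombinant classes are ts+ g and ts g+: 23 + 30 = 53.
Recombination frequency = 53/800 = 0.0663 ≈ 6.6%, i.e. 6.6 m.u.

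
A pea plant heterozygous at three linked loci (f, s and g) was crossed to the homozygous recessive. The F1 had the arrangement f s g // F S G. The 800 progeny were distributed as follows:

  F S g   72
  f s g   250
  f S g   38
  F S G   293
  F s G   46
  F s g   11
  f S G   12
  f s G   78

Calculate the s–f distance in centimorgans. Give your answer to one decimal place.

13.4 centimorgans

The two rarest classes, F s g and f S G, are the double crossovers. Comparing them with the parentals, only the f allele has switched, so f is the middle locus and the order is g – f – s.
Crossovers in the f–s interval produce the single-crossover classes f S g and F s G (38 + 46 = 84) plus the double crossovers (23).
RF(f–s) = (84 + 23) / 800 = 107/800 = 0.1338 → 13.4 centimorgans.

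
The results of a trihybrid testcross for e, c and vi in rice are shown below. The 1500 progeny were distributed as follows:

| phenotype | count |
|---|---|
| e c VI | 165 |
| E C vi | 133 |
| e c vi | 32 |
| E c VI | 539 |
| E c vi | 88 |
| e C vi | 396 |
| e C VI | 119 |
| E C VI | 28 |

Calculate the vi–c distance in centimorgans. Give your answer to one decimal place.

The two most frequent reciprocal classes, E c VI and e C vi, are the parental types, so the F1 was E c VI / e C vi.
The two rarest classes, E C VI and e c vi, are the double crossovers. Comparing them with the parentals, only the c allele has switched, so c is the middle locus and the order is e – c – vi.
Crossovers in the c–vi interval produce the single-crossover classes E c vi and e C VI (88 + 119 = 207) plus the double crossovers (60).
RF(c–vi) = (207 + 60) / 1500 = 267/1500 = 0.1780 → 17.8 centimorgans.

17.8 centimorgans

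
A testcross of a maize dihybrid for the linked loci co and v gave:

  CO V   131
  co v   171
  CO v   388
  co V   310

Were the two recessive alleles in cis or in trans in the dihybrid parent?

The two most frequent classes are CO v (388) and co V (310); these are the parental (non-recombinant) types.
So the F1 carried CO v on one chromosome and co V on the other — the recessive alleles are on opposite chromosomes (trans / repulsion).

trans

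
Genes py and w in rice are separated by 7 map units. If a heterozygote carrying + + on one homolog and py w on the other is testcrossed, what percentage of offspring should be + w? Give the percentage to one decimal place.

3.5%

A map distance of 7 map units corresponds to a recombination frequency of 0.070.
The F1 is + + / py w, so + w is a recombinant gamete class with expected frequency r/2 = 0.070/2 = 0.0350.
That is 0.0350 = 3.5% of the progeny.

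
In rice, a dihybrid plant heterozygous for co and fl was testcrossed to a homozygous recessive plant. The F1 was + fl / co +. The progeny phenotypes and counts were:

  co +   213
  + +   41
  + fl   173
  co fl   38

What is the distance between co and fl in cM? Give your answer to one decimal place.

17.0 cM

The recombinant classes are + + and co fl: 41 + 38 = 79.
Recombination frequency = 79/465 = 0.1699 ≈ 17.0%, i.e. 17.0 cM.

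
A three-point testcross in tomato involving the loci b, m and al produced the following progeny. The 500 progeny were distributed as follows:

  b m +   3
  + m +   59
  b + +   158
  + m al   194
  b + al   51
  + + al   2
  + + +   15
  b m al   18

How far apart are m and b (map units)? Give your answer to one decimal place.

The two most frequent reciprocal classes, + m al and b + +, are the parental types, so the F1 was + m al / b + +.
The two rarest classes, + + al and b m +, are the double crossovers. Comparing them with the parentals, only the m allele has switched, so m is the middle locus and the order is al – m – b.
Crossovers in the m–b interval produce the single-crossover classes b m al and + + + (18 + 15 = 33) plus the double crossovers (5).
RF(m–b) = (33 + 5) / 500 = 38/500 = 0.0760 → 7.6 map units.

7.6 map units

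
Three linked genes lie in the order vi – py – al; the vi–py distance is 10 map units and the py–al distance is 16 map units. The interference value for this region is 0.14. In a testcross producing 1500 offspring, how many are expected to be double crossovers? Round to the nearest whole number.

21

Map distances give recombination frequencies of 0.100 and 0.160 for the two intervals.
With interference 0.14 (so coincidence = 0.86), expected double-crossover frequency = 0.100 × 0.160 × 0.86 = 0.01376.
Expected number = 0.01376 × 1500 = 20.64 ≈ 21.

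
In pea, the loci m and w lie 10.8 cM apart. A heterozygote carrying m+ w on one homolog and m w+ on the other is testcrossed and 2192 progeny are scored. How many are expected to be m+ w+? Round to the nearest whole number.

118

A map distance of 10.8 cM corresponds to a recombination frequency of 0.108.
The F1 is m+ w / m w+, so m+ w+ is a recombinant gamete class with expected frequency r/2 = 0.108/2 = 0.0540.
Expected number = 0.0540 × 2192 = 118.37 ≈ 118.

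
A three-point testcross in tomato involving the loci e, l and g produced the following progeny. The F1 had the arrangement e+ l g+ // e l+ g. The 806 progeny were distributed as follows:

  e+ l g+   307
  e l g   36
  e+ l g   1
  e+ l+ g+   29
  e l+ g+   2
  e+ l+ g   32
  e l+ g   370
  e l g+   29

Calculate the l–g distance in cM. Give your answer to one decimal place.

The two rarest classes, e+ l g and e l+ g+, are the double crossovers. Comparing them with the parentals, only the g allele has switched, so g is the middle locus and the order is l – g – e.
Crossovers in the l–g interval produce the single-crossover classes e+ l+ g+ and e l g (29 + 36 = 65) plus the double crossovers (3).
RF(l–g) = (65 + 3) / 806 = 68/806 = 0.0844 → 8.4 cM.

8.4 cM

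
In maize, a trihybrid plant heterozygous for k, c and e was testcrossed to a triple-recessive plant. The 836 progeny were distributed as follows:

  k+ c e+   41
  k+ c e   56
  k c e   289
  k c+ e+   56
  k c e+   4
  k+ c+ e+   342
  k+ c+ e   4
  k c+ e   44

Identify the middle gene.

The two most frequent reciprocal classes, k c e and k+ c+ e+, are the parental types, so the F1 was k c e / k+ c+ e+.
The two rarest classes, k c e+ and k+ c+ e, are the double crossovers. Comparing them with the parentals, only the e allele has switched, so e is the middle locus and the order is c – e – k.

e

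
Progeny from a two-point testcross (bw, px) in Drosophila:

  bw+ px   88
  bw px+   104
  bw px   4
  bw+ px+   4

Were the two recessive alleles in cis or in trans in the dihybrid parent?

trans

The two most frequent classes are bw+ px (88) and bw px+ (104); these are the parental (non-recombinant) types.
So the F1 carried bw+ px on one chromosome and bw px+ on the other — the recessive alleles are on opposite chromosomes (trans / repulsion).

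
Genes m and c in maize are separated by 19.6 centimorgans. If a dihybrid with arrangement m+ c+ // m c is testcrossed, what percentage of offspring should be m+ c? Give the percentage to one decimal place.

A map distance of 19.6 centimorgans corresponds to a recombination frequency of 0.196.
The F1 is m+ c+ / m c, so m+ c is a recombinant gamete class with expected frequency r/2 = 0.196/2 = 0.0980.
That is 0.0980 = 9.8% of the progeny.

9.8%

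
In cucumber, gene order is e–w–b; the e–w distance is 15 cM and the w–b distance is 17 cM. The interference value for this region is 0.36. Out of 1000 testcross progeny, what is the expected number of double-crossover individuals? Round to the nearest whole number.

Map distances give recombination frequencies of 0.150 and 0.170 for the two intervals.
With interference 0.36 (so coincidence = 0.64), expected double-crossover frequency = 0.150 × 0.170 × 0.64 = 0.01632.
Expected number = 0.01632 × 1000 = 16.32 ≈ 16.

16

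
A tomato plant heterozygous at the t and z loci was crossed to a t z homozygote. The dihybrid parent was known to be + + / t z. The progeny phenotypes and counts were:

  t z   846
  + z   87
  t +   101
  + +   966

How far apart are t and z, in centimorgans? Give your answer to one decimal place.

The recombinant classes are + z and t +: 87 + 101 = 188.
Recombination frequency = 188/2000 = 0.0940 ≈ 9.4%, i.e. 9.4 centimorgans.

9.4 centimorgans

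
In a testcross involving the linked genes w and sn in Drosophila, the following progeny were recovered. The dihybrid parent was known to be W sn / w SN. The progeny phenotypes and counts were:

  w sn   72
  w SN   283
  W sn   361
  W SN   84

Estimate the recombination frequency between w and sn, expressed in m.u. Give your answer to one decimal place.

19.5 m.u.

The recombinant classes are W SN and w sn: 84 + 72 = 156.
Recombination frequency = 156/800 = 0.1950 ≈ 19.5%, i.e. 19.5 m.u.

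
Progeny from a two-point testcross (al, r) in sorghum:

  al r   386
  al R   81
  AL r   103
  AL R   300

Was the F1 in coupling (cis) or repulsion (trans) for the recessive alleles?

The two most frequent classes are AL R (300) and al r (386); these are the parental (non-recombinant) types.
So the F1 carried AL R on one chromosome and al r on the other — the recessive alleles are on the same chromosome (cis / coupling).

cis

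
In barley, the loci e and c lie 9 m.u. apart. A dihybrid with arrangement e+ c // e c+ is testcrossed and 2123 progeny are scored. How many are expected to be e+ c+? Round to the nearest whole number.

96

A map distance of 9 m.u. corresponds to a recombination frequency of 0.090.
The F1 is e+ c / e c+, so e+ c+ is a recombinant gamete class with expected frequency r/2 = 0.090/2 = 0.0450.
Expected number = 0.0450 × 2123 = 95.53 ≈ 96.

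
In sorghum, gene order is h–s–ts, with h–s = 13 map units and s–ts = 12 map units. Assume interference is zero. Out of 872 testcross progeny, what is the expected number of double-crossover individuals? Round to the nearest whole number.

14

Map distances give recombination frequencies of 0.130 and 0.120 for the two intervals.
With no interference, expected double-crossover frequency = 0.130 × 0.120 = 0.01560.
Expected number = 0.01560 × 872 = 13.60 ≈ 14.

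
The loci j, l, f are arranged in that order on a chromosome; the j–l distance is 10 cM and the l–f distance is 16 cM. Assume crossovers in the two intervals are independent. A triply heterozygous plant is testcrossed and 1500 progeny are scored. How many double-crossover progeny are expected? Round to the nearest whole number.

Map distances give recombination frequencies of 0.100 and 0.160 for the two intervals.
With no interference, expected double-crossover frequency = 0.100 × 0.160 = 0.01600.
Expected number = 0.01600 × 1500 = 24.00 ≈ 24.

24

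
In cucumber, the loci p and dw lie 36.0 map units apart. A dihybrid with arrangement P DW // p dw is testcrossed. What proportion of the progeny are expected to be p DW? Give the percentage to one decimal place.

18.0%

A map distance of 36.0 map units corresponds to a recombination frequency of 0.360.
The F1 is P DW / p dw, so p DW is a recombinant gamete class with expected frequency r/2 = 0.360/2 = 0.1800.
That is 0.1800 = 18.0% of the progeny.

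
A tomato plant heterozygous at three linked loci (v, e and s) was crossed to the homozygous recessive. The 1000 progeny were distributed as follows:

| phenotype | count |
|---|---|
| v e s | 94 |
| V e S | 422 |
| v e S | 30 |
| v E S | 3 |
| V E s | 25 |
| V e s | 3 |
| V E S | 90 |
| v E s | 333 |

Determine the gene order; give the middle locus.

The two most frequent reciprocal classes, v E s and V e S, are the parental types, so the F1 was v E s / V e S.
The two rarest classes, v E S and V e s, are the double crossovers. Comparing them with the parentals, only the s allele has switched, so s is the middle locus and the order is v – s – e.

s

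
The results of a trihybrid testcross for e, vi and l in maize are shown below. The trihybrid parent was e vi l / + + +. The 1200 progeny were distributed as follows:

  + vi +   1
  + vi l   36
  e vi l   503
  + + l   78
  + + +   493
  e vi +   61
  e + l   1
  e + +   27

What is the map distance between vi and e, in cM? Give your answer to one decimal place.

5.4 cM

The two rarest classes, e + l and + vi +, are the double crossovers. Comparing them with the parentals, only the vi allele has switched, so vi is the middle locus and the order is l – vi – e.
Crossovers in the vi–e interval produce the single-crossover classes + vi l and e + + (36 + 27 = 63) plus the double crossovers (2).
RF(vi–e) = (63 + 2) / 1200 = 65/1200 = 0.0542 → 5.4 cM.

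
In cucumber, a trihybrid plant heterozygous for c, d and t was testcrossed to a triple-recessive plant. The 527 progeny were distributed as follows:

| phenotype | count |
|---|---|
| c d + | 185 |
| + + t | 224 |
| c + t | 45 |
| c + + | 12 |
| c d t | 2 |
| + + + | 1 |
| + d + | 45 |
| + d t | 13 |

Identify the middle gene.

The two most frequent reciprocal classes, c d + and + + t, are the parental types, so the F1 was c d + / + + t.
The two rarest classes, c d t and + + +, are the double crossovers. Comparing them with the parentals, only the t allele has switched, so t is the middle locus and the order is d – t – c.

t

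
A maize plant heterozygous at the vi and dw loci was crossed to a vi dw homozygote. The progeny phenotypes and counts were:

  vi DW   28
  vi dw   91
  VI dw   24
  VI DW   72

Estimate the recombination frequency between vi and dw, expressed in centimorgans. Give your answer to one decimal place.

The two most frequent classes, VI DW (72) and vi dw (91), are the parental types, so the F1 was VI DW / vi dw.
The recombinant classes are VI dw and vi DW: 24 + 28 = 52.
Recombination frequency = 52/215 = 0.2419 ≈ 24.2%, i.e. 24.2 centimorgans.

24.2 centimorgans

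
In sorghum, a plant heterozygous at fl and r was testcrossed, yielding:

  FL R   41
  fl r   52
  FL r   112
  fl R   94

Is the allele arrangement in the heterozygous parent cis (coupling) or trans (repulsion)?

trans

The two most frequent classes are FL r (112) and fl R (94); these are the parental (non-recombinant) types.
So the F1 carried FL r on one chromosome and fl R on the other — the recessive alleles are on opposite chromosomes (trans / repulsion).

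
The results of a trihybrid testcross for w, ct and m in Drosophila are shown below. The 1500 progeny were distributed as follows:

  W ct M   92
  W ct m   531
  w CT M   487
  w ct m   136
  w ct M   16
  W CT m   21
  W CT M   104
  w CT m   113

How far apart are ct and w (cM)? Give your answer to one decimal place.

18.5 cM

The two most frequent reciprocal classes, W ct m and w CT M, are the parental types, so the F1 was W ct m / w CT M.
The two rarest classes, W CT m and w ct M, are the double crossovers. Comparing them with the parentals, only the ct allele has switched, so ct is the middle locus and the order is m – ct – w.
Crossovers in the ct–w interval produce the single-crossover classes w ct m and W CT M (136 + 104 = 240) plus the double crossovers (37).
RF(ct–w) = (240 + 37) / 1500 = 277/1500 = 0.1847 → 18.5 cM.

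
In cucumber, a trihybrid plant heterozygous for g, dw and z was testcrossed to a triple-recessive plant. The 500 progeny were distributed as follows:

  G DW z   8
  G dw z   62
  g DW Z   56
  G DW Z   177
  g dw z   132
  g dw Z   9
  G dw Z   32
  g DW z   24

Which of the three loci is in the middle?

z

The two most frequent reciprocal classes, g dw z and G DW Z, are the parental types, so the F1 was g dw z / G DW Z.
The two rarest classes, g dw Z and G DW z, are the double crossovers. Comparing them with the parentals, only the z allele has switched, so z is the middle locus and the order is g – z – dw.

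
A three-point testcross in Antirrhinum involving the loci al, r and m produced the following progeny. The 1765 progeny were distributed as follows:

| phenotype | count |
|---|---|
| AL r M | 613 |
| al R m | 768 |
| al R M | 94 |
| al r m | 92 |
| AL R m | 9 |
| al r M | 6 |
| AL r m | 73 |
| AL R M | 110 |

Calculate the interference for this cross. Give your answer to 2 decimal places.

The two most frequent reciprocal classes, AL r M and al R m, are the parental types, so the F1 was AL r M / al R m.
The two rarest classes, al r M and AL R m, are the double crossovers. Comparing them with the parentals, only the al allele has switched, so al is the middle locus and the order is m – al – r.
m–al: (167 + 15)/1765 = 0.1031; al–r: (202 + 15)/1765 = 0.1229.
Expected DCO frequency = 0.1031 × 0.1229 ≈ 0.01267; observed = 15/1765 ≈ 0.00850.
Coefficient of coincidence = 0.00850/0.01267 ≈ 0.67; interference = 1 − 0.67 = 0.33.

0.33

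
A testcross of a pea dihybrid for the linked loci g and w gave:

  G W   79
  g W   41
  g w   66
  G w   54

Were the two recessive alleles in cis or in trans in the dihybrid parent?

cis

The two most frequent classes are G W (79) and g w (66); these are the parental (non-recombinant) types.
So the F1 carried G W on one chromosome and g w on the other — the recessive alleles are on the same chromosome (cis / coupling).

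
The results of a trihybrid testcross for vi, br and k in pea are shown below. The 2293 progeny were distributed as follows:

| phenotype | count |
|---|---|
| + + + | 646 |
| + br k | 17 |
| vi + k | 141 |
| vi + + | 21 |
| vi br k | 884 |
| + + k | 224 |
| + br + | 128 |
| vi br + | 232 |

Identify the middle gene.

vi

The two most frequent reciprocal classes, + + + and vi br k, are the parental types, so the F1 was + + + / vi br k.
The two rarest classes, vi + + and + br k, are the double crossovers. Comparing them with the parentals, only the vi allele has switched, so vi is the middle locus and the order is br – vi – k.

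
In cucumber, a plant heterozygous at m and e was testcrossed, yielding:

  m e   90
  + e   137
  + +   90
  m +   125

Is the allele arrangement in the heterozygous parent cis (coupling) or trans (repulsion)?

The two most frequent classes are + e (137) and m + (125); these are the parental (non-recombinant) types.
So the F1 carried + e on one chromosome and m + on the other — the recessive alleles are on opposite chromosomes (trans / repulsion).

trans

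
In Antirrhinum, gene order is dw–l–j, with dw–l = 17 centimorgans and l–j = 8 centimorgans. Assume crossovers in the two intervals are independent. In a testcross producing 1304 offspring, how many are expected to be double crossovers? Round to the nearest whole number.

Map distances give recombination frequencies of 0.170 and 0.080 for the two intervals.
With no interference, expected double-crossover frequency = 0.170 × 0.080 = 0.01360.
Expected number = 0.01360 × 1304 = 17.73 ≈ 18.

18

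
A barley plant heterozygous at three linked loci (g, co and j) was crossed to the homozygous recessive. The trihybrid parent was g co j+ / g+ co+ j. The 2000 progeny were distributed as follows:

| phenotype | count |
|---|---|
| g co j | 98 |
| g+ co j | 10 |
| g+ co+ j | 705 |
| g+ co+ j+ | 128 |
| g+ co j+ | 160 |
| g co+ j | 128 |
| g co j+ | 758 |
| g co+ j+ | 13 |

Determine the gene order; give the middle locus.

co

The two rarest classes, g co+ j+ and g+ co j, are the double crossovers. Comparing them with the parentals, only the co allele has switched, so co is the middle locus and the order is j – co – g.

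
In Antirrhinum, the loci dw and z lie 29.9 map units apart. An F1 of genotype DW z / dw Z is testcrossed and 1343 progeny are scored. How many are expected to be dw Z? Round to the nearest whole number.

A map distance of 29.9 map units corresponds to a recombination frequency of 0.299.
The F1 is DW z / dw Z, so dw Z is a parental gamete class with expected frequency (1 − r)/2 = 0.701/2 = 0.3505.
Expected number = 0.3505 × 1343 = 470.72 ≈ 471.

471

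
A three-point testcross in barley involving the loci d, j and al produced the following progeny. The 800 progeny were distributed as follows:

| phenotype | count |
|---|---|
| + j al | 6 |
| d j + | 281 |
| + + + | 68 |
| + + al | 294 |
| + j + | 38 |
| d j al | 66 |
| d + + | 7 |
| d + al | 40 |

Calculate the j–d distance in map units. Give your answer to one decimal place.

The two most frequent reciprocal classes, d j + and + + al, are the parental types, so the F1 was d j + / + + al.
The two rarest classes, d + + and + j al, are the double crossovers. Comparing them with the parentals, only the j allele has switched, so j is the middle locus and the order is d – j – al.
Crossovers in the d–j interval produce the single-crossover classes + j + and d + al (38 + 40 = 78) plus the double crossovers (13).
RF(d–j) = (78 + 13) / 800 = 91/800 = 0.1138 → 11.4 map units.

11.4 map units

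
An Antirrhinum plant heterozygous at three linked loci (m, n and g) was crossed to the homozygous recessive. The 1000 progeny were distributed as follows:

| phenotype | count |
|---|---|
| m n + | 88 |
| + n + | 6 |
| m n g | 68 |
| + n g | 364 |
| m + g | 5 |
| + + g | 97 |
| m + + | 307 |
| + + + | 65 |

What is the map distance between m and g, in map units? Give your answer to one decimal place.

14.4 map units

The two most frequent reciprocal classes, m + + and + n g, are the parental types, so the F1 was m + + / + n g.
The two rarest classes, m + g and + n +, are the double crossovers. Comparing them with the parentals, only the g allele has switched, so g is the middle locus and the order is m – g – n.
Crossovers in the m–g interval produce the single-crossover classes + + + and m n g (65 + 68 = 133) plus the double crossovers (11).
RF(m–g) = (133 + 11) / 1000 = 144/1000 = 0.1440 → 14.4 map units.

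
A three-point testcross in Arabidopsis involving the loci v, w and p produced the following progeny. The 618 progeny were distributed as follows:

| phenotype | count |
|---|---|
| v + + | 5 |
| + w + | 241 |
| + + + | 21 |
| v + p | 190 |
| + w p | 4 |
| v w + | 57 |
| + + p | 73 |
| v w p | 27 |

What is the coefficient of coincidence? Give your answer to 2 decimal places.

0.70

The two most frequent reciprocal classes, v + p and + w +, are the parental types, so the F1 was v + p / + w +.
The two rarest classes, v + + and + w p, are the double crossovers. Comparing them with the parentals, only the p allele has switched, so p is the middle locus and the order is w – p – v.
w–p: (48 + 9)/618 = 0.0922; p–v: (130 + 9)/618 = 0.2249.
Expected DCO frequency = 0.0922 × 0.2249 ≈ 0.02074; observed = 9/618 ≈ 0.01456.
Coefficient of coincidence = 0.01456/0.02074 ≈ 0.70.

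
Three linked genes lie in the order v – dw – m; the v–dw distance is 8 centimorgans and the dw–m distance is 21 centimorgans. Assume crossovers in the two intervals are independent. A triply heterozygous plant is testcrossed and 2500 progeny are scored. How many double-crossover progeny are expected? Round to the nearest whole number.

42

Map distances give recombination frequencies of 0.080 and 0.210 for the two intervals.
With no interference, expected double-crossover frequency = 0.080 × 0.210 = 0.01680.
Expected number = 0.01680 × 2500 = 42.00 ≈ 42.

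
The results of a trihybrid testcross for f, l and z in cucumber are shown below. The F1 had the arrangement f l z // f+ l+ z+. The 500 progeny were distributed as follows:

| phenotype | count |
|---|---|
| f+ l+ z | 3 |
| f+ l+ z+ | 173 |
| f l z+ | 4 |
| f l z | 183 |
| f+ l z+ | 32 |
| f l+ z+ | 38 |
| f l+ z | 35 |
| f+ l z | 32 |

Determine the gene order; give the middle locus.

z

The two rarest classes, f l z+ and f+ l+ z, are the double crossovers. Comparing them with the parentals, only the z allele has switched, so z is the middle locus and the order is f – z – l.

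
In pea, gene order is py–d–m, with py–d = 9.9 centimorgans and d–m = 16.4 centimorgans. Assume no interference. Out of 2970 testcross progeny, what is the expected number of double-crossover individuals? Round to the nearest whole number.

Map distances give recombination frequencies of 0.099 and 0.164 for the two intervals.
With no interference, expected double-crossover frequency = 0.099 × 0.164 = 0.01624.
Expected number = 0.01624 × 2970 = 48.22 ≈ 48.

48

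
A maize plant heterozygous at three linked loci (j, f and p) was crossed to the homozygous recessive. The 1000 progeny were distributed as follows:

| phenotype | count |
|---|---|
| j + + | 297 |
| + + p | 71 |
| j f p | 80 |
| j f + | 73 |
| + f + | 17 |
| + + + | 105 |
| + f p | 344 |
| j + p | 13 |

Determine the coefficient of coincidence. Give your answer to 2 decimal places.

0.80

The two most frequent reciprocal classes, j + + and + f p, are the parental types, so the F1 was j + + / + f p.
The two rarest classes, j + p and + f +, are the double crossovers. Comparing them with the parentals, only the p allele has switched, so p is the middle locus and the order is j – p – f.
j–p: (185 + 30)/1000 = 0.2150; p–f: (144 + 30)/1000 = 0.1740.
Expected DCO frequency = 0.2150 × 0.1740 ≈ 0.03741; observed = 30/1000 ≈ 0.03000.
Coefficient of coincidence = 0.03000/0.03741 ≈ 0.80.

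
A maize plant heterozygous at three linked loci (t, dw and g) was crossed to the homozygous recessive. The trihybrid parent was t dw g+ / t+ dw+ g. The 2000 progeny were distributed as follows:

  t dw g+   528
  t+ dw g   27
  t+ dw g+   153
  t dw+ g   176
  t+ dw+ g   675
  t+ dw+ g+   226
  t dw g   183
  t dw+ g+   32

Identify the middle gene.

dw

The two rarest classes, t dw+ g+ and t+ dw g, are the double crossovers. Comparing them with the parentals, only the dw allele has switched, so dw is the middle locus and the order is g – dw – t.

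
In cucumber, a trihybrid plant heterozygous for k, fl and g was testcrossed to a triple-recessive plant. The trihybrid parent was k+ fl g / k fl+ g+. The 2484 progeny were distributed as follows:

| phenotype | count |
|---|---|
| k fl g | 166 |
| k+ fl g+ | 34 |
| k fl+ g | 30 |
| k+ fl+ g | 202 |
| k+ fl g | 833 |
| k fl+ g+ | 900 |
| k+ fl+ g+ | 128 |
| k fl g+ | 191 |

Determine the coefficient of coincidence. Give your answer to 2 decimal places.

0.97

The two rarest classes, k+ fl g+ and k fl+ g, are the double crossovers. Comparing them with the parentals, only the g allele has switched, so g is the middle locus and the order is k – g – fl.
k–g: (294 + 64)/2484 = 0.1441; g–fl: (393 + 64)/2484 = 0.1840.
Expected DCO frequency = 0.1441 × 0.1840 ≈ 0.02651; observed = 64/2484 ≈ 0.02576.
Coefficient of coincidence = 0.02576/0.02651 ≈ 0.97.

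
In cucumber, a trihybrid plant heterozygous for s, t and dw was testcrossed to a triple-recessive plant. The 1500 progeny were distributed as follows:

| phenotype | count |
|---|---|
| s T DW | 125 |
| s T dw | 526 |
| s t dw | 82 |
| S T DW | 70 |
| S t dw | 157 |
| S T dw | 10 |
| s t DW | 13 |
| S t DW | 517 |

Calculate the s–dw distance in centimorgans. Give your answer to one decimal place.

The two most frequent reciprocal classes, S t DW and s T dw, are the parental types, so the F1 was S t DW / s T dw.
The two rarest classes, s t DW and S T dw, are the double crossovers. Comparing them with the parentals, only the s allele has switched, so s is the middle locus and the order is t – s – dw.
Crossovers in the s–dw interval produce the single-crossover classes S t dw and s T DW (157 + 125 = 282) plus the double crossovers (23).
RF(s–dw) = (282 + 23) / 1500 = 305/1500 = 0.2033 → 20.3 centimorgans.

20.3 centimorgans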